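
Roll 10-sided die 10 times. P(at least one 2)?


P(no 2)^10 = (9/10)^10 = 3486784401/10000000000
P(≥1) = 1 - 3486784401/10000000000 = 6513215599/10000000000

P = 6513215599/10000000000 ≈ 65.13%


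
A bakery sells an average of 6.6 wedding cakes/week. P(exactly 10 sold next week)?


Poisson(λ=6.6): P(X=10) = e^(-λ)×λ^k/k!
= e^(-6.6) × 6.6^10 / 10!
≈ 0.001360368038 × 156833688.091 / 3628800 ≈ 0.058794

P(X=10) ≈ 0.058794 ≈ 5.88%


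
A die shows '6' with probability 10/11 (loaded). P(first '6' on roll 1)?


Geometric: P(X=1) = (1-p)^(k-1)×p = (1/11)^0×10/11 = 10/11

P(X=1) = 10/11 ≈ 90.91%


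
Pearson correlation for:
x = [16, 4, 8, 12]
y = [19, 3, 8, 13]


n=4, Σx=40, Σy=43, Σxy=536, Σx²=480, Σy²=603
r = (4×536 - 40×43)/√((4×480 - 40²)(4×603 - 43²))
= 424/√(320×563) = 424/√180160 ≈ 424/424.4526 ≈ 0.9989

r ≈ 0.9989


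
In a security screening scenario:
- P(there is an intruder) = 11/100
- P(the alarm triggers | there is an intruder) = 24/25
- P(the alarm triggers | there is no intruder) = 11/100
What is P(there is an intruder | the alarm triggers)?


Using Bayes' theorem:
P(A|B) = P(B|A)·P(A) / P(B)

P(the alarm triggers) = 24/25 × 11/100 + 11/100 × 89/100
= 66/625 + 979/10000 = 407/2000

P(there is an intruder|the alarm triggers) = (66/625) / (407/2000) = 96/185

P(there is an intruder|the alarm triggers) = 96/185 ≈ 51.89%


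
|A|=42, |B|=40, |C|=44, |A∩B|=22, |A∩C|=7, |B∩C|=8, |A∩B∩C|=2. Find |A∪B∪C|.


|A∪B∪C| = 42+40+44-22-7-8+2 = 91

|A∪B∪C| = 91


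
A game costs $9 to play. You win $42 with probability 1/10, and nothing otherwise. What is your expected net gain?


E[gain] = (42-9)×1/10 + (-9)×9/10
= 33/10 - 81/10 = -24/5

Expected net gain = $-24/5 ≈ $-4.80


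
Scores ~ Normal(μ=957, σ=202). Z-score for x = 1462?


z = (x - μ)/σ = (1462 - 957)/202 = 2.5

z = 2.5


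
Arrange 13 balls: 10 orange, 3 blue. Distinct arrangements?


13!/(10!×3!) = 286

286


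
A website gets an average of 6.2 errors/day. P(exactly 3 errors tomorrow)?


Poisson(λ=6.2): P(X=3) = e^(-λ)×λ^k/k!
= e^(-6.2) × 6.2^3 / 3!
≈ 0.002029430636 × 238.328 / 6 ≈ 0.080612

P(X=3) ≈ 0.080612 ≈ 8.06%


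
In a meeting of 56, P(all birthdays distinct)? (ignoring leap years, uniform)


P(all different) = Π(365-i)/365 for i=0..55
= (365/365)×(364/365)×...×(310/365)
= 0.011668

P ≈ 0.0117 ≈ 1.17%


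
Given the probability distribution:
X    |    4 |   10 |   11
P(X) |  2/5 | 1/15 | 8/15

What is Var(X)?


E[X] = 122/15
E[X²] = 388/5
Var(X) = E[X²] - (E[X])² = 388/5 - 14884/225 = 2576/225

Var(X) = 2576/225 ≈ 11.4489


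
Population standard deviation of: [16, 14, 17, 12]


Mean = 59/4
  (16-59/4)²=25/16
  (14-59/4)²=9/16
  (17-59/4)²=81/16
  (12-59/4)²=121/16
Σ(x-μ)² = 59/4
σ² = (59/4)/4 = 59/16

σ = √(59/16) ≈ 1.9203


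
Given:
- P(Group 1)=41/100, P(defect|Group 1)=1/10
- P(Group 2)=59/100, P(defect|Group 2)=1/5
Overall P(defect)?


P(B) = Σ P(B|Aᵢ)×P(Aᵢ)
  1/10×41/100 = 41/1000
  1/5×59/100 = 59/500
Sum = 159/1000

P(defect) = 159/1000 ≈ 15.90%


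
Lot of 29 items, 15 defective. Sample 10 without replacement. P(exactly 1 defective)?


Hypergeometric: C(15,1)×C(14,9)/C(29,10)
= 15×2002/20030010 = 1/667

P(X=1) = 1/667 ≈ 0.15%


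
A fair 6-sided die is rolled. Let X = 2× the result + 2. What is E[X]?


E[die] = (1+6)/2 = 7/2
E[X] = 2×7/2 + 2 = 9

E[X] = 9


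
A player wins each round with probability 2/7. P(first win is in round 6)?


Geometric: P(X=6) = (1-p)^(k-1)×p = (5/7)^5×2/7 = 6250/117649

P(X=6) = 6250/117649 ≈ 5.31%


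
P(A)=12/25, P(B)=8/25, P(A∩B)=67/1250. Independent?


P(A)×P(B) = 96/625
P(A∩B) = 67/1250
Not equal → NOT independent

No, not independent


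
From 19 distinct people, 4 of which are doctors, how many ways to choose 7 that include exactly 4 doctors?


Choose 4 of the 4 doctors and 3 of the other 15 people:
C(4,4)×C(15,3) = 1×455 = 455

455


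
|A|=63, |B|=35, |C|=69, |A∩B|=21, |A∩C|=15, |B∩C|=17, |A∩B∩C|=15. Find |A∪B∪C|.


|A∪B∪C| = 63+35+69-21-15-17+15 = 129

|A∪B∪C| = 129


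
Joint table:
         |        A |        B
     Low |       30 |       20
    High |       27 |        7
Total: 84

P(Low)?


P(Low) = (30+20)/84 = 50/84 = 25/42

P(Low) = 25/42 ≈ 59.52%


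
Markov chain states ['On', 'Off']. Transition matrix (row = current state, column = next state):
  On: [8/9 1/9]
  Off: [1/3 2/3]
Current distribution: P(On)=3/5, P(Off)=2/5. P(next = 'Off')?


P(next=Off) = Σᵢ P(now=i)×P(i→Off)
= 3/5×1/9 + 2/5×2/3
= 1/15 + 4/15 = 1/3

P = 1/3 ≈ 0.3333


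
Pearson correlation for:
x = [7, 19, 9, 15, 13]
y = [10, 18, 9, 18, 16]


n=5, Σx=63, Σy=71, Σxy=971, Σx²=885, Σy²=1085
r = (5×971 - 63×71)/√((5×885 - 63²)(5×1085 - 71²))
= 382/√(456×384) = 382/√175104 ≈ 382/418.4543 ≈ 0.9129

r ≈ 0.9129


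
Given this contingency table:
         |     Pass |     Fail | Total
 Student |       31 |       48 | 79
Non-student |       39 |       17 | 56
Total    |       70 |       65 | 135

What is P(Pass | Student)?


P(Pass | Student) = 31/(31+48) = 31/79

P(Pass|Student) = 31/79 ≈ 39.24%


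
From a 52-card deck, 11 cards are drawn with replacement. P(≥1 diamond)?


P(not a diamond) = 39/52 = 3/4
P(none in 11 draws) = (3/4)^11 = 177147/4194304
P(≥1 diamond) = 1 - 177147/4194304 = 4017157/4194304

P = 4017157/4194304 ≈ 95.78%


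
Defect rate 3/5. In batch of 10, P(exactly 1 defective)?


Binomial: P(X=1) = C(10,1)×p^1×(1-p)^9
= 10 × 3/5 × 512/1953125 = 3072/1953125

P(X=1) = 3072/1953125 ≈ 0.16%


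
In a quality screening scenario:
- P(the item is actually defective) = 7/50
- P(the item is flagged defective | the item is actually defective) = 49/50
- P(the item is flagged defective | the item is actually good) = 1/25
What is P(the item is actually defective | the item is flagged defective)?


Using Bayes' theorem:
P(A|B) = P(B|A)·P(A) / P(B)

P(the item is flagged defective) = 49/50 × 7/50 + 1/25 × 43/50
= 343/2500 + 43/1250 = 429/2500

P(the item is actually defective|the item is flagged defective) = (343/2500) / (429/2500) = 343/429

P(the item is actually defective|the item is flagged defective) = 343/429 ≈ 79.95%


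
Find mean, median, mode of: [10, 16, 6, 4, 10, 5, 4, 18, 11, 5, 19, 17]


Sorted: [4, 4, 5, 5, 6, 10, 10, 11, 16, 17, 18, 19]
Mean = 125/12
Median = 10
Freq: {10: 2, 16: 1, 6: 1, 4: 2, 5: 2, 18: 1, 11: 1, 19: 1, 17: 1}
Mode: [4, 5, 10]

Mean=125/12, Median=10, Mode=[4, 5, 10]


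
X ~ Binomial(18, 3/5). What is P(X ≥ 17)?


P(X ≥ 17) = Σ P(X=i) for i=17..18
P(X=17) = 4649045868/3814697265625
P(X=18) = 387420489/3814697265625
Sum = 5036466357/3814697265625

P(X ≥ 17) = 5036466357/3814697265625 ≈ 0.13%


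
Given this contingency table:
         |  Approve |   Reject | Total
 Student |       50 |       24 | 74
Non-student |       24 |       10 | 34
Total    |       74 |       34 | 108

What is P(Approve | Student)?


P(Approve | Student) = 50/(50+24) = 50/74 = 25/37

P(Approve|Student) = 25/37 ≈ 67.57%


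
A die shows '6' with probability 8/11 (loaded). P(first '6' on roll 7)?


Geometric: P(X=7) = (1-p)^(k-1)×p = (3/11)^6×8/11 = 5832/19487171

P(X=7) = 5832/19487171 ≈ 0.03%


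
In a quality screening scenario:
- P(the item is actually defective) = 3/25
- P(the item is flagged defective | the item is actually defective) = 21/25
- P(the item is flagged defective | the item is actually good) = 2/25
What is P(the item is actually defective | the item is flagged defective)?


Using Bayes' theorem:
P(A|B) = P(B|A)·P(A) / P(B)

P(the item is flagged defective) = 21/25 × 3/25 + 2/25 × 22/25
= 63/625 + 44/625 = 107/625

P(the item is actually defective|the item is flagged defective) = (63/625) / (107/625) = 63/107

P(the item is actually defective|the item is flagged defective) = 63/107 ≈ 58.88%


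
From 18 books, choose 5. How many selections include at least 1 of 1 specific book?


Complement: C(18,5) - C(17,5) = 8568 - 6188 = 2380

2380


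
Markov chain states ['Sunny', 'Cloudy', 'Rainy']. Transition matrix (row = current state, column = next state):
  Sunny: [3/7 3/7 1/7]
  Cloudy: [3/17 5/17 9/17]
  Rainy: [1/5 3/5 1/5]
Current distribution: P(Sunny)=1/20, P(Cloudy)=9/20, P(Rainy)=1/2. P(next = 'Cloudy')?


P(next=Cloudy) = Σᵢ P(now=i)×P(i→Cloudy)
= 1/20×3/7 + 9/20×5/17 + 1/2×3/5
= 3/140 + 9/68 + 3/10 = 54/119

P = 54/119 ≈ 0.4538


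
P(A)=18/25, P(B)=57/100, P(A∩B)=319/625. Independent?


P(A)×P(B) = 513/1250
P(A∩B) = 319/625
Not equal → NOT independent

No, not independent


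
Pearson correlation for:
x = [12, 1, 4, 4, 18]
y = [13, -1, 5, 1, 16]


n=5, Σx=39, Σy=34, Σxy=467, Σx²=501, Σy²=452
r = (5×467 - 39×34)/√((5×501 - 39²)(5×452 - 34²))
= 1009/√(984×1104) = 1009/√1086336 ≈ 1009/1042.2744 ≈ 0.9681

r ≈ 0.9681


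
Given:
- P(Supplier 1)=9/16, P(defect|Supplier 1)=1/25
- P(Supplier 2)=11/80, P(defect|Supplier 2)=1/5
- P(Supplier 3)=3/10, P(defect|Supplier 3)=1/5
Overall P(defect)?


P(B) = Σ P(B|Aᵢ)×P(Aᵢ)
  1/25×9/16 = 9/400
  1/5×11/80 = 11/400
  1/5×3/10 = 3/50
Sum = 11/100

P(defect) = 11/100 ≈ 11.00%


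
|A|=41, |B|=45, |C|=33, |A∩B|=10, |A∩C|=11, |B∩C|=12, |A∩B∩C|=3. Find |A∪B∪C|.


|A∪B∪C| = 41+45+33-10-11-12+3 = 89

|A∪B∪C| = 89


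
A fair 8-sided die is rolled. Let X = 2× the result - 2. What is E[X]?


E[die] = (1+8)/2 = 9/2
E[X] = 2×9/2 - 2 = 7

E[X] = 7


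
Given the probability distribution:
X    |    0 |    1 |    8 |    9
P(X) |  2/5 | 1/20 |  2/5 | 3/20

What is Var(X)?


E[X] = 23/5
E[X²] = 189/5
Var(X) = E[X²] - (E[X])² = 189/5 - 529/25 = 416/25

Var(X) = 416/25 ≈ 16.6400


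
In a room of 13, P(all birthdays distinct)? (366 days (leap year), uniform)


P(all different) = Π(366-i)/366 for i=0..12
= (366/366)×(365/366)×...×(354/366)
= 0.806071

P ≈ 0.8061 ≈ 80.61%


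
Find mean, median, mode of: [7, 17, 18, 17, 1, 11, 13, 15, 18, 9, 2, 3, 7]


Sorted: [1, 2, 3, 7, 7, 9, 11, 13, 15, 17, 17, 18, 18]
Mean = 138/13
Median = 11
Freq: {7: 2, 17: 2, 18: 2, 1: 1, 11: 1, 13: 1, 15: 1, 9: 1, 2: 1, 3: 1}
Mode: [7, 17, 18]

Mean=138/13, Median=11, Mode=[7, 17, 18]


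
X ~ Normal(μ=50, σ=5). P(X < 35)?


z = (35-50)/5 = -3.0
P(Z < -3.0) = 0.0013

P(X < 35) ≈ 0.0013


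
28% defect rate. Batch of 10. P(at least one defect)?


P(all good) = (18/25)^10 = 3570467226624/95367431640625
P(≥1 defect) = 91796964414001/95367431640625

P = 91796964414001/95367431640625 ≈ 96.26%


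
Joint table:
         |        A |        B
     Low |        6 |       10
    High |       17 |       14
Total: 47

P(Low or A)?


P(Low∨A) = P(Low) + P(A) - P(Low∧A)
= (16 + 23 - 6)/47 = 33/47

P = 33/47 ≈ 70.21%


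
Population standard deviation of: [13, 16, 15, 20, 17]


Mean = 81/5
  (13-81/5)²=256/25
  (16-81/5)²=1/25
  (15-81/5)²=36/25
  (20-81/5)²=361/25
  (17-81/5)²=16/25
Σ(x-μ)² = 134/5
σ² = (134/5)/5 = 134/25

σ = √(134/25) ≈ 2.3152


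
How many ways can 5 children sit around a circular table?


Circular arrangements of 5 distinct objects: fix one position to break rotational symmetry.
(n-1)! = 4! = 24

24


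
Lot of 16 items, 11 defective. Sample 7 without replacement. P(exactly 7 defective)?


Hypergeometric: C(11,7)×C(5,0)/C(16,7)
= 330×1/11440 = 3/104

P(X=7) = 3/104 ≈ 2.88%


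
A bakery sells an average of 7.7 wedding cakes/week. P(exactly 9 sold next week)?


Poisson(λ=7.7): P(X=9) = e^(-λ)×λ^k/k!
= e^(-7.7) × 7.7^9 / 9!
≈ 0.0004528271829 × 95151694.4492 / 362880 ≈ 0.118737

P(X=9) ≈ 0.118737 ≈ 11.87%


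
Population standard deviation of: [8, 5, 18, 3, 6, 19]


Mean = 59/6
  (8-59/6)²=121/36
  (5-59/6)²=841/36
  (18-59/6)²=2401/36
  (3-59/6)²=1681/36
  (6-59/6)²=529/36
  (19-59/6)²=3025/36
Σ(x-μ)² = 1433/6
σ² = (1433/6)/6 = 1433/36

σ = √(1433/36) ≈ 6.3092


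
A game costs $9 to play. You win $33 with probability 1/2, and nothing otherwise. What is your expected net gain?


E[gain] = (33-9)×1/2 + (-9)×1/2
= 12 - 9/2 = 15/2

Expected net gain = $15/2 ≈ $7.50


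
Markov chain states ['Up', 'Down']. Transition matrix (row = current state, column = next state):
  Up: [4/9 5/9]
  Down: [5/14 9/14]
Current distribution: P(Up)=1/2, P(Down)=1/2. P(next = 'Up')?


P(next=Up) = Σᵢ P(now=i)×P(i→Up)
= 1/2×4/9 + 1/2×5/14
= 2/9 + 5/28 = 101/252

P = 101/252 ≈ 0.4008


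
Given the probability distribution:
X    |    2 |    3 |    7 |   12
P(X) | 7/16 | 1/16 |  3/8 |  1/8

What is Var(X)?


E[X] = 83/16
E[X²] = 619/16
Var(X) = E[X²] - (E[X])² = 619/16 - 6889/256 = 3015/256

Var(X) = 3015/256 ≈ 11.7773


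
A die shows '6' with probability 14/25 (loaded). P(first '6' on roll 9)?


Geometric: P(X=9) = (1-p)^(k-1)×p = (11/25)^8×14/25 = 3001024334/3814697265625

P(X=9) = 3001024334/3814697265625 ≈ 0.08%


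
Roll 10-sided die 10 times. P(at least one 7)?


P(no 7)^10 = (9/10)^10 = 3486784401/10000000000
P(≥1) = 1 - 3486784401/10000000000 = 6513215599/10000000000

P = 6513215599/10000000000 ≈ 65.13%


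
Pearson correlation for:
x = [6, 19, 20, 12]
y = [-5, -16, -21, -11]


n=4, Σx=57, Σy=-53, Σxy=-886, Σx²=941, Σy²=843
r = (4×(-886) - 57×(-53))/√((4×941 - 57²)(4×843 - (-53)²))
= -523/√(515×563) = -523/√289945 ≈ -523/538.4654 ≈ -0.9713

r ≈ -0.9713


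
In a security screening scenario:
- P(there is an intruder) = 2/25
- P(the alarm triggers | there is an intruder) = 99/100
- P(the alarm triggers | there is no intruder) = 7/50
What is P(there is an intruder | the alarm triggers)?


Using Bayes' theorem:
P(A|B) = P(B|A)·P(A) / P(B)

P(the alarm triggers) = 99/100 × 2/25 + 7/50 × 23/25
= 99/1250 + 161/1250 = 26/125

P(there is an intruder|the alarm triggers) = (99/1250) / (26/125) = 99/260

P(there is an intruder|the alarm triggers) = 99/260 ≈ 38.08%


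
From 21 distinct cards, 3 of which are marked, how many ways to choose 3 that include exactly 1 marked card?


Choose 1 of the 3 marked cards and 2 of the other 18 cards:
C(3,1)×C(18,2) = 3×153 = 459

459


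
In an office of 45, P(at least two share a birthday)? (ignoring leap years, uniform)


P(all different) = Π(365-i)/365 for i=0..44
= 0.059024
P(match) = 1 - 0.059024 = 0.940976

P ≈ 0.9410 ≈ 94.10%


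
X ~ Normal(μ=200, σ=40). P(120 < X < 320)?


z₁=(120-200)/40=-2.0, z₂=(320-200)/40=3.0
P = Φ(3.0) - Φ(-2.0) = 0.998650 - 0.022750 = 0.975900 ≈ 0.9759

P(120 < X < 320) ≈ 0.9759


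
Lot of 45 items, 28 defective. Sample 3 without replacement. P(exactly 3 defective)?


Hypergeometric: C(28,3)×C(17,0)/C(45,3)
= 3276×1/14190 = 546/2365

P(X=3) = 546/2365 ≈ 23.09%


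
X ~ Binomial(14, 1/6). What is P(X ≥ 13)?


P(X ≥ 13) = Σ P(X=i) for i=13..14
P(X=13) = 35/39182082048
P(X=14) = 1/78364164096
Sum = 71/78364164096

P(X ≥ 13) = 71/78364164096 ≈ 0.00%


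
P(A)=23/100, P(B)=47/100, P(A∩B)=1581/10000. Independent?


P(A)×P(B) = 1081/10000
P(A∩B) = 1581/10000
Not equal → NOT independent

No, not independent


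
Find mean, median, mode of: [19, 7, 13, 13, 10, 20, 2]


Sorted: [2, 7, 10, 13, 13, 19, 20]
Mean = 84/7 = 12
Median = 13
Freq: {19: 1, 7: 1, 13: 2, 10: 1, 20: 1, 2: 1}
Mode: [13]

Mean=12, Median=13, Mode=13


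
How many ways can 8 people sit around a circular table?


Circular arrangements of 8 distinct objects: fix one position to break rotational symmetry.
(n-1)! = 7! = 5040

5040


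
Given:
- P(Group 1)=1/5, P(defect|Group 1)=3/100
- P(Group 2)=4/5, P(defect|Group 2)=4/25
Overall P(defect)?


P(B) = Σ P(B|Aᵢ)×P(Aᵢ)
  3/100×1/5 = 3/500
  4/25×4/5 = 16/125
Sum = 67/500

P(defect) = 67/500 ≈ 13.40%


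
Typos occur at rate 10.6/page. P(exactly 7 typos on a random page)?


Poisson(λ=10.6): P(X=7) = e^(-λ)×λ^k/k!
= e^(-10.6) × 10.6^7 / 7!
≈ 2.491600973e-05 × 15036302.5899 / 5040 ≈ 0.074334

P(X=7) ≈ 0.074334 ≈ 7.43%


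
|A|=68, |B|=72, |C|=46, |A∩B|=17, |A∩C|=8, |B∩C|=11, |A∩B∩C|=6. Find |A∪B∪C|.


|A∪B∪C| = 68+72+46-17-8-11+6 = 156

|A∪B∪C| = 156


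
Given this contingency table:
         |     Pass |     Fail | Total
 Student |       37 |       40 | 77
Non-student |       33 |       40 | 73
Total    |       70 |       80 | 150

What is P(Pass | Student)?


P(Pass | Student) = 37/(37+40) = 37/77

P(Pass|Student) = 37/77 ≈ 48.05%


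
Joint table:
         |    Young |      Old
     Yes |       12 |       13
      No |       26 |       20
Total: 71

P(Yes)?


P(Yes) = (12+13)/71 = 25/71

P(Yes) = 25/71 ≈ 35.21%


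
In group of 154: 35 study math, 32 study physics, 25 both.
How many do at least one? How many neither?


|A∪B| = 35+32-25 = 42
Neither = 154-42 = 112

At least one: 42; Neither: 112


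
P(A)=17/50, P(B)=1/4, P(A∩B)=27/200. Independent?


P(A)×P(B) = 17/200
P(A∩B) = 27/200
Not equal → NOT independent

No, not independent


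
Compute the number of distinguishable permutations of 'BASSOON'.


Letters: 7, freq: {'B': 1, 'A': 1, 'S': 2, 'O': 2, 'N': 1}
7!/(1!×1!×2!×2!×1!) = 5040/4 = 1260

1260


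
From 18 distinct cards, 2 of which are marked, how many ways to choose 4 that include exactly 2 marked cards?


Choose 2 of the 2 marked cards and 2 of the other 16 cards:
C(2,2)×C(16,2) = 1×120 = 120

120


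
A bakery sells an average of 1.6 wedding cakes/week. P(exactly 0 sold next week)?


Poisson(λ=1.6): P(X=0) = e^(-λ)×λ^k/k!
= e^(-1.6) × 1.6^0 / 0!
≈ 0.201896518 × 1 / 1 ≈ 0.201897

P(X=0) ≈ 0.201897 ≈ 20.19%


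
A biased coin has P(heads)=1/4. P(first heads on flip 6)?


Geometric: P(X=6) = (1-p)^(k-1)×p = (3/4)^5×1/4 = 243/4096

P(X=6) = 243/4096 ≈ 5.93%


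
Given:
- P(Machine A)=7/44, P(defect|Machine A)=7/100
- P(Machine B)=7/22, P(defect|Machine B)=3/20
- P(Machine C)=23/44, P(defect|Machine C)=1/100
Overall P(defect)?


P(B) = Σ P(B|Aᵢ)×P(Aᵢ)
  7/100×7/44 = 49/4400
  3/20×7/22 = 21/440
  1/100×23/44 = 23/4400
Sum = 141/2200

P(defect) = 141/2200 ≈ 6.41%


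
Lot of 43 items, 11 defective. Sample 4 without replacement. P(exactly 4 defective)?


Hypergeometric: C(11,4)×C(32,0)/C(43,4)
= 330×1/123410 = 33/12341

P(X=4) = 33/12341 ≈ 0.27%


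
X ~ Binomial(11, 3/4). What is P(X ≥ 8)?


P(X ≥ 8) = Σ P(X=i) for i=8..11
P(X=8) = 1082565/4194304
P(X=9) = 1082565/4194304
P(X=10) = 649539/4194304
P(X=11) = 177147/4194304
Sum = 373977/524288

P(X ≥ 8) = 373977/524288 ≈ 71.33%


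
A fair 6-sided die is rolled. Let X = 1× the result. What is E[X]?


E[die] = (1+6)/2 = 7/2
E[X] = 1 × 7/2 = 7/2

E[X] = 7/2


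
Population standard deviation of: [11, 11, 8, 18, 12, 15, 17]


Mean = 92/7
  (11-92/7)²=225/49
  (11-92/7)²=225/49
  (8-92/7)²=1296/49
  (18-92/7)²=1156/49
  (12-92/7)²=64/49
  (15-92/7)²=169/49
  (17-92/7)²=729/49
Σ(x-μ)² = 552/7
σ² = (552/7)/7 = 552/49

σ = √(552/49) ≈ 3.3564


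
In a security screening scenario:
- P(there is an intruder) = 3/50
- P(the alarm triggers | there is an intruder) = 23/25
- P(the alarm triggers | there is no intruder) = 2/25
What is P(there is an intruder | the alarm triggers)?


Using Bayes' theorem:
P(A|B) = P(B|A)·P(A) / P(B)

P(the alarm triggers) = 23/25 × 3/50 + 2/25 × 47/50
= 69/1250 + 47/625 = 163/1250

P(there is an intruder|the alarm triggers) = (69/1250) / (163/1250) = 69/163

P(there is an intruder|the alarm triggers) = 69/163 ≈ 42.33%


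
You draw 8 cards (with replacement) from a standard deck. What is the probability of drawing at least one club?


P(not a club) = 39/52 = 3/4
P(none in 8 draws) = (3/4)^8 = 6561/65536
P(≥1 club) = 1 - 6561/65536 = 58975/65536

P = 58975/65536 ≈ 89.99%


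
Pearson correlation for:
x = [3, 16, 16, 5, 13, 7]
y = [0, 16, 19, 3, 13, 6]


n=6, Σx=60, Σy=57, Σxy=786, Σx²=764, Σy²=831
r = (6×786 - 60×57)/√((6×764 - 60²)(6×831 - 57²))
= 1296/√(984×1737) = 1296/√1709208 ≈ 1296/1307.3668 ≈ 0.9913

r ≈ 0.9913


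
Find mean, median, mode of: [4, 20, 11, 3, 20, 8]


Sorted: [3, 4, 8, 11, 20, 20]
Mean = 66/6 = 11
Median = 19/2
Freq: {4: 1, 20: 2, 11: 1, 3: 1, 8: 1}
Mode: [20]

Mean=11, Median=19/2, Mode=20


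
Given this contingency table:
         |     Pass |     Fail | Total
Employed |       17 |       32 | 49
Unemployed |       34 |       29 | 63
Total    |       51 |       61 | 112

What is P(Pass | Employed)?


P(Pass | Employed) = 17/(17+32) = 17/49

P(Pass|Employed) = 17/49 ≈ 34.69%


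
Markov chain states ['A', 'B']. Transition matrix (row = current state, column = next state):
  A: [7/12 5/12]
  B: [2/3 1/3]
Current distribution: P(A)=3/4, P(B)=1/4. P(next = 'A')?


P(next=A) = Σᵢ P(now=i)×P(i→A)
= 3/4×7/12 + 1/4×2/3
= 7/16 + 1/6 = 29/48

P = 29/48 ≈ 0.6042


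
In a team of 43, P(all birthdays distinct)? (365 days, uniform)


P(all different) = Π(365-i)/365 for i=0..42
= (365/365)×(364/365)×...×(323/365)
= 0.076077

P ≈ 0.0761 ≈ 7.61%


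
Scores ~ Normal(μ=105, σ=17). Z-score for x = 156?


z = (x - μ)/σ = (156 - 105)/17 = 3.0

z = 3.0


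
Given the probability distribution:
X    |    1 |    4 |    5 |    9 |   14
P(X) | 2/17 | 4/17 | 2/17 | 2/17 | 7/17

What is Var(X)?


E[X] = 144/17
E[X²] = 1650/17
Var(X) = E[X²] - (E[X])² = 1650/17 - 20736/289 = 7314/289

Var(X) = 7314/289 ≈ 25.3080


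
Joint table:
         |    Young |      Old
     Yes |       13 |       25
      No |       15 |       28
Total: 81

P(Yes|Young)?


P(Yes|Young) = 13/(13+15) = 13/28

P = 13/28 ≈ 46.43%


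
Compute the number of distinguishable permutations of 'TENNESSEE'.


Letters: 9, freq: {'T': 1, 'E': 4, 'N': 2, 'S': 2}
9!/(1!×4!×2!×2!) = 362880/96 = 3780

3780


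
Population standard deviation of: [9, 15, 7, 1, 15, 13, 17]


Mean = 77/7 = 11
  (9-11)²=4
  (15-11)²=16
  (7-11)²=16
  (1-11)²=100
  (15-11)²=16
  (13-11)²=4
  (17-11)²=36
Σ(x-μ)² = 192
σ² = 192/7

σ = √(192/7) ≈ 5.2372


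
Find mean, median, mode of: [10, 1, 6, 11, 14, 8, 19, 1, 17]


Sorted: [1, 1, 6, 8, 10, 11, 14, 17, 19]
Mean = 87/9 = 29/3
Median = 10
Freq: {10: 1, 1: 2, 6: 1, 11: 1, 14: 1, 8: 1, 19: 1, 17: 1}
Mode: [1]

Mean=29/3, Median=10, Mode=1


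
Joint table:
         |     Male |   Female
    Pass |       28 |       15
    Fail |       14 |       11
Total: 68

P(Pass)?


P(Pass) = (28+15)/68 = 43/68

P(Pass) = 43/68 ≈ 63.24%


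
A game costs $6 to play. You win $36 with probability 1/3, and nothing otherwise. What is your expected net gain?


E[gain] = (36-6)×1/3 + (-6)×2/3
= 10 - 4 = 6

Expected net gain = $6 ≈ $6.00


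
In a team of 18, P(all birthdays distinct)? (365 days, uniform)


P(all different) = Π(365-i)/365 for i=0..17
= (365/365)×(364/365)×...×(348/365)
= 0.653089

P ≈ 0.6531 ≈ 65.31%


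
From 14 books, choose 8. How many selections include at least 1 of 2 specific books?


Complement: C(14,8) - C(12,8) = 3003 - 495 = 2508

2508


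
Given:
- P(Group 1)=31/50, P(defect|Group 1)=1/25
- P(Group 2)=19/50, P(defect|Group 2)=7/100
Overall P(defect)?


P(B) = Σ P(B|Aᵢ)×P(Aᵢ)
  1/25×31/50 = 31/1250
  7/100×19/50 = 133/5000
Sum = 257/5000

P(defect) = 257/5000 ≈ 5.14%


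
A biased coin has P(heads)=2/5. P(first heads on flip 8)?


Geometric: P(X=8) = (1-p)^(k-1)×p = (3/5)^7×2/5 = 4374/390625

P(X=8) = 4374/390625 ≈ 1.12%


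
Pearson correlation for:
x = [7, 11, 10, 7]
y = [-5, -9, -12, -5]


n=4, Σx=35, Σy=-31, Σxy=-289, Σx²=319, Σy²=275
r = (4×(-289) - 35×(-31))/√((4×319 - 35²)(4×275 - (-31)²))
= -71/√(51×139) = -71/√7089 ≈ -71/84.1962 ≈ -0.8433

r ≈ -0.8433


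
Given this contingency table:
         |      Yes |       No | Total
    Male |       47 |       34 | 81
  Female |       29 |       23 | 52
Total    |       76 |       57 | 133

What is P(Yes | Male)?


P(Yes | Male) = 47/(47+34) = 47/81

P(Yes|Male) = 47/81 ≈ 58.02%


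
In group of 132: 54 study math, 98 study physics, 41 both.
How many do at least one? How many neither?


|A∪B| = 54+98-41 = 111
Neither = 132-111 = 21

At least one: 111; Neither: 21


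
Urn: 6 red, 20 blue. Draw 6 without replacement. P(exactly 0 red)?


Hypergeometric: C(6,0)×C(20,6)/C(26,6)
= 1×38760/230230 = 3876/23023

P(X=0) = 3876/23023 ≈ 16.84%


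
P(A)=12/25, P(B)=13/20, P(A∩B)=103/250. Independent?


P(A)×P(B) = 39/125
P(A∩B) = 103/250
Not equal → NOT independent

No, not independent


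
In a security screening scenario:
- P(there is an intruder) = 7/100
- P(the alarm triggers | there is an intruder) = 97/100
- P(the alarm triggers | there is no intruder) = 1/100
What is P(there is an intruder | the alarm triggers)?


Using Bayes' theorem:
P(A|B) = P(B|A)·P(A) / P(B)

P(the alarm triggers) = 97/100 × 7/100 + 1/100 × 93/100
= 679/10000 + 93/10000 = 193/2500

P(there is an intruder|the alarm triggers) = (679/10000) / (193/2500) = 679/772

P(there is an intruder|the alarm triggers) = 679/772 ≈ 87.95%


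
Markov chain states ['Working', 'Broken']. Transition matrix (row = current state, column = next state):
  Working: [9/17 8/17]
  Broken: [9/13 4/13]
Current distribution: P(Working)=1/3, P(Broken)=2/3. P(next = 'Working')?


P(next=Working) = Σᵢ P(now=i)×P(i→Working)
= 1/3×9/17 + 2/3×9/13
= 3/17 + 6/13 = 141/221

P = 141/221 ≈ 0.6380


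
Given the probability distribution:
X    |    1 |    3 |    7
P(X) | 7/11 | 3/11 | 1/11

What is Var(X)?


E[X] = 23/11
E[X²] = 83/11
Var(X) = E[X²] - (E[X])² = 83/11 - 529/121 = 384/121

Var(X) = 384/121 ≈ 3.1736


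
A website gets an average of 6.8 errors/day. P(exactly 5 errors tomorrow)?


Poisson(λ=6.8): P(X=5) = e^(-λ)×λ^k/k!
= e^(-6.8) × 6.8^5 / 5!
≈ 0.001113775148 × 14539.33568 / 120 ≈ 0.134946

P(X=5) ≈ 0.134946 ≈ 13.49%


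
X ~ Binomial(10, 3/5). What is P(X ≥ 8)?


P(X ≥ 8) = Σ P(X=i) for i=8..10
P(X=8) = 236196/1953125
P(X=9) = 78732/1953125
P(X=10) = 59049/9765625
Sum = 1633689/9765625

P(X ≥ 8) = 1633689/9765625 ≈ 16.73%


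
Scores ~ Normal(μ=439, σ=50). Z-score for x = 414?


z = (x - μ)/σ = (414 - 439)/50 = -0.5

z = -0.5


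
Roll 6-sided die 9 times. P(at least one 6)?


P(no 6)^9 = (5/6)^9 = 1953125/10077696
P(≥1) = 1 - 1953125/10077696 = 8124571/10077696

P = 8124571/10077696 ≈ 80.62%


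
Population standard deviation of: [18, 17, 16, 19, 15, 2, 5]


Mean = 92/7
  (18-92/7)²=1156/49
  (17-92/7)²=729/49
  (16-92/7)²=400/49
  (19-92/7)²=1681/49
  (15-92/7)²=169/49
  (2-92/7)²=6084/49
  (5-92/7)²=3249/49
Σ(x-μ)² = 1924/7
σ² = (1924/7)/7 = 1924/49

σ = √(1924/49) ≈ 6.2662


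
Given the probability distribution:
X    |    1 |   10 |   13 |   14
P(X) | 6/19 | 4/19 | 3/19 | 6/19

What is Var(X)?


E[X] = 169/19
E[X²] = 2089/19
Var(X) = E[X²] - (E[X])² = 2089/19 - 28561/361 = 11130/361

Var(X) = 11130/361 ≈ 30.8310


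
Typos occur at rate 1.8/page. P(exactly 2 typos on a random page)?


Poisson(λ=1.8): P(X=2) = e^(-λ)×λ^k/k!
= e^(-1.8) × 1.8^2 / 2!
≈ 0.1652988882 × 3.24 / 2 ≈ 0.267784

P(X=2) ≈ 0.267784 ≈ 26.78%


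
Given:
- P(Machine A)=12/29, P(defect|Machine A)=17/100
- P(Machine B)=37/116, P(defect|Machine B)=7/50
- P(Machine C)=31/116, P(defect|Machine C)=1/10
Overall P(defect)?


P(B) = Σ P(B|Aᵢ)×P(Aᵢ)
  17/100×12/29 = 51/725
  7/50×37/116 = 259/5800
  1/10×31/116 = 31/1160
Sum = 411/2900

P(defect) = 411/2900 ≈ 14.17%


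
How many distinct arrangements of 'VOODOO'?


Letters: 6, freq: {'V': 1, 'O': 4, 'D': 1}
6!/(1!×4!×1!) = 720/24 = 30

30


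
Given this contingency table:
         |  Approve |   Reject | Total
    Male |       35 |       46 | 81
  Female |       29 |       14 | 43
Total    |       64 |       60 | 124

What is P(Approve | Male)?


P(Approve | Male) = 35/(35+46) = 35/81

P(Approve|Male) = 35/81 ≈ 43.21%


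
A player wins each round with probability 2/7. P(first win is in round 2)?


Geometric: P(X=2) = (1-p)^(k-1)×p = (5/7)^1×2/7 = 10/49

P(X=2) = 10/49 ≈ 20.41%


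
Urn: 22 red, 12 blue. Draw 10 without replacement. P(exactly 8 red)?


Hypergeometric: C(22,8)×C(12,2)/C(34,10)
= 319770×66/131128140 = 1881/11687

P(X=8) = 1881/11687 ≈ 16.09%


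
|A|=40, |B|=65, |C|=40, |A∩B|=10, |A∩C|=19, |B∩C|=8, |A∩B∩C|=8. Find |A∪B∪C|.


|A∪B∪C| = 40+65+40-10-19-8+8 = 116

|A∪B∪C| = 116


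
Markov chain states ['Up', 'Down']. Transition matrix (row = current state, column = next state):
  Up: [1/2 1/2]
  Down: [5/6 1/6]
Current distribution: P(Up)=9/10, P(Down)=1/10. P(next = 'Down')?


P(next=Down) = Σᵢ P(now=i)×P(i→Down)
= 9/10×1/2 + 1/10×1/6
= 9/20 + 1/60 = 7/15

P = 7/15 ≈ 0.4667


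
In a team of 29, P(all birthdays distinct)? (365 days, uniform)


P(all different) = Π(365-i)/365 for i=0..28
= (365/365)×(364/365)×...×(337/365)
= 0.319031

P ≈ 0.3190 ≈ 31.90%


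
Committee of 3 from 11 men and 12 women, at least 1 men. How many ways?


Count by #men:
  1M,2W: C(11,1)×C(12,2)=726
  2M,1W: C(11,2)×C(12,1)=660
  3M,0W: C(11,3)×C(12,0)=165
Total = 1551

1551


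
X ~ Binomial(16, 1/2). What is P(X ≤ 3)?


P(X ≤ 3) = Σ P(X=i) for i=0..3
P(X=0) = 1/65536
P(X=1) = 1/4096
P(X=2) = 15/8192
P(X=3) = 35/4096
Sum = 697/65536

P(X ≤ 3) = 697/65536 ≈ 1.06%


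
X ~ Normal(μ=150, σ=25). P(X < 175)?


z = (175-150)/25 = 1.0
P(Z < 1.0) = 0.8413

P(X < 175) ≈ 0.8413


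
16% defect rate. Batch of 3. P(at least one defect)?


P(all good) = (21/25)^3 = 9261/15625
P(≥1 defect) = 6364/15625

P = 6364/15625 ≈ 40.73%


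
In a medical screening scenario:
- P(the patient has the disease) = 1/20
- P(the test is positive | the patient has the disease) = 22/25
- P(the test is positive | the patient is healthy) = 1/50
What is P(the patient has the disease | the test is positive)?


Using Bayes' theorem:
P(A|B) = P(B|A)·P(A) / P(B)

P(the test is positive) = 22/25 × 1/20 + 1/50 × 19/20
= 11/250 + 19/1000 = 63/1000

P(the patient has the disease|the test is positive) = (11/250) / (63/1000) = 44/63

P(the patient has the disease|the test is positive) = 44/63 ≈ 69.84%


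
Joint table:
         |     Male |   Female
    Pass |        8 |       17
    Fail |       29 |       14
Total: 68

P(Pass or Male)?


P(Pass∨Male) = P(Pass) + P(Male) - P(Pass∧Male)
= (25 + 37 - 8)/68 = 54/68 = 27/34

P = 27/34 ≈ 79.41%


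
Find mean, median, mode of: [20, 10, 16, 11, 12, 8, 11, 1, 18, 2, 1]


Sorted: [1, 1, 2, 8, 10, 11, 11, 12, 16, 18, 20]
Mean = 110/11 = 10
Median = 11
Freq: {20: 1, 10: 1, 16: 1, 11: 2, 12: 1, 8: 1, 1: 2, 18: 1, 2: 1}
Mode: [1, 11]

Mean=10, Median=11, Mode=[1, 11]


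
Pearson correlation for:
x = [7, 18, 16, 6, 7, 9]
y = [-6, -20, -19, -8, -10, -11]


n=6, Σx=63, Σy=-74, Σxy=-923, Σx²=795, Σy²=1082
r = (6×(-923) - 63×(-74))/√((6×795 - 63²)(6×1082 - (-74)²))
= -876/√(801×1016) = -876/√813816 ≈ -876/902.1175 ≈ -0.9710

r ≈ -0.9710


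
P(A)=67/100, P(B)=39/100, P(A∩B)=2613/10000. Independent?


P(A)×P(B) = 2613/10000
P(A∩B) = 2613/10000
Equal ✓ → Independent

Yes, independent


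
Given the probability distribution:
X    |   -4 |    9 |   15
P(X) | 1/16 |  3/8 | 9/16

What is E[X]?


E[X] = Σ x·P(X=x)
= (-4)×(1/16) + (9)×(3/8) + (15)×(9/16)
= 185/16

E[X] = 185/16


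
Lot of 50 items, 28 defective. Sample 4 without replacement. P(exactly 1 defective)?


Hypergeometric: C(28,1)×C(22,3)/C(50,4)
= 28×1540/230300 = 44/235

P(X=1) = 44/235 ≈ 18.72%


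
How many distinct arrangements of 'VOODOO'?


Letters: 6, freq: {'V': 1, 'O': 4, 'D': 1}
6!/(1!×4!×1!) = 720/24 = 30

30


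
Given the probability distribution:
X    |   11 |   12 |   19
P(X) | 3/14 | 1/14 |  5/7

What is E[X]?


E[X] = Σ x·P(X=x)
= (11)×(3/14) + (12)×(1/14) + (19)×(5/7)
= 235/14

E[X] = 235/14


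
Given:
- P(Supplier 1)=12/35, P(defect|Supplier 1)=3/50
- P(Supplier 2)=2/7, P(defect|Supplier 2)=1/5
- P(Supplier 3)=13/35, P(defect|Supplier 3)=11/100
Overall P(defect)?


P(B) = Σ P(B|Aᵢ)×P(Aᵢ)
  3/50×12/35 = 18/875
  1/5×2/7 = 2/35
  11/100×13/35 = 143/3500
Sum = 83/700

P(defect) = 83/700 ≈ 11.86%


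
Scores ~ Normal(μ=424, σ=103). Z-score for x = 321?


z = (x - μ)/σ = (321 - 424)/103 = -1.0

z = -1.0


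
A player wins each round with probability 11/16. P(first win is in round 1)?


Geometric: P(X=1) = (1-p)^(k-1)×p = (5/16)^0×11/16 = 11/16

P(X=1) = 11/16 ≈ 68.75%


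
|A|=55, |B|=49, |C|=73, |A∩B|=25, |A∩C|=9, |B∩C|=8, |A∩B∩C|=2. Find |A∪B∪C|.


|A∪B∪C| = 55+49+73-25-9-8+2 = 137

|A∪B∪C| = 137


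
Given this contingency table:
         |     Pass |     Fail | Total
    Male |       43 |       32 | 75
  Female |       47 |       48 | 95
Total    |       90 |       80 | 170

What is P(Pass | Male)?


P(Pass | Male) = 43/(43+32) = 43/75

P(Pass|Male) = 43/75 ≈ 57.33%


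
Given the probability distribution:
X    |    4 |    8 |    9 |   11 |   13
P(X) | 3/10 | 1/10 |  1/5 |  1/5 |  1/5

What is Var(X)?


E[X] = 43/5
E[X²] = 427/5
Var(X) = E[X²] - (E[X])² = 427/5 - 1849/25 = 286/25

Var(X) = 286/25 ≈ 11.4400


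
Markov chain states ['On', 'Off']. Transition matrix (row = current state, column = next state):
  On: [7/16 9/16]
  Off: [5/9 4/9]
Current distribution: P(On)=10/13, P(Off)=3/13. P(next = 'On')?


P(next=On) = Σᵢ P(now=i)×P(i→On)
= 10/13×7/16 + 3/13×5/9
= 35/104 + 5/39 = 145/312

P = 145/312 ≈ 0.4647


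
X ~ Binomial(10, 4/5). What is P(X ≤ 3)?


P(X ≤ 3) = Σ P(X=i) for i=0..3
P(X=0) = 1/9765625
P(X=1) = 8/1953125
P(X=2) = 144/1953125
P(X=3) = 1536/1953125
Sum = 8441/9765625

P(X ≤ 3) = 8441/9765625 ≈ 0.09%


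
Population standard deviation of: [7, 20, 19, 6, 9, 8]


Mean = 69/6 = 23/2
  (7-23/2)²=81/4
  (20-23/2)²=289/4
  (19-23/2)²=225/4
  (6-23/2)²=121/4
  (9-23/2)²=25/4
  (8-23/2)²=49/4
Σ(x-μ)² = 395/2
σ² = (395/2)/6 = 395/12

σ = √(395/12) ≈ 5.7373


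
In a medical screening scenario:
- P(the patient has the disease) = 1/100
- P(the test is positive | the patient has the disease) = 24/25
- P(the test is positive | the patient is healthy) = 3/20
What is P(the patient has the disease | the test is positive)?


Using Bayes' theorem:
P(A|B) = P(B|A)·P(A) / P(B)

P(the test is positive) = 24/25 × 1/100 + 3/20 × 99/100
= 6/625 + 297/2000 = 1581/10000

P(the patient has the disease|the test is positive) = (6/625) / (1581/10000) = 32/527

P(the patient has the disease|the test is positive) = 32/527 ≈ 6.07%


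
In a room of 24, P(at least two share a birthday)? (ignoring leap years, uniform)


P(all different) = Π(365-i)/365 for i=0..23
= 0.461656
P(match) = 1 - 0.461656 = 0.538344

P ≈ 0.5383 ≈ 53.83%


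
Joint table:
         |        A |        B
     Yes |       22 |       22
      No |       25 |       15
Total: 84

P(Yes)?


P(Yes) = (22+22)/84 = 44/84 = 11/21

P(Yes) = 11/21 ≈ 52.38%


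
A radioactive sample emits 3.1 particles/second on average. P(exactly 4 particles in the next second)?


Poisson(λ=3.1): P(X=4) = e^(-λ)×λ^k/k!
= e^(-3.1) × 3.1^4 / 4!
≈ 0.04504920239 × 92.3521 / 24 ≈ 0.173350

P(X=4) ≈ 0.173350 ≈ 17.33%


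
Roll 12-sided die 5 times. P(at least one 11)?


P(no 11)^5 = (11/12)^5 = 161051/248832
P(≥1) = 1 - 161051/248832 = 87781/248832

P = 87781/248832 ≈ 35.28%


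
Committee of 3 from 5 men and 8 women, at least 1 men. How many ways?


Count by #men:
  1M,2W: C(5,1)×C(8,2)=140
  2M,1W: C(5,2)×C(8,1)=80
  3M,0W: C(5,3)×C(8,0)=10
Total = 230

230


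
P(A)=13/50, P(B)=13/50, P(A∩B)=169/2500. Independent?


P(A)×P(B) = 169/2500
P(A∩B) = 169/2500
Equal ✓ → Independent

Yes, independent


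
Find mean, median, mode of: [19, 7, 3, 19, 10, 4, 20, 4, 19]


Sorted: [3, 4, 4, 7, 10, 19, 19, 19, 20]
Mean = 105/9 = 35/3
Median = 10
Freq: {19: 3, 7: 1, 3: 1, 10: 1, 4: 2, 20: 1}
Mode: [19]

Mean=35/3, Median=10, Mode=19


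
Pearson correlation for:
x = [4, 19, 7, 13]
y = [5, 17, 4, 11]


n=4, Σx=43, Σy=37, Σxy=514, Σx²=595, Σy²=451
r = (4×514 - 43×37)/√((4×595 - 43²)(4×451 - 37²))
= 465/√(531×435) = 465/√230985 ≈ 465/480.6090 ≈ 0.9675

r ≈ 0.9675


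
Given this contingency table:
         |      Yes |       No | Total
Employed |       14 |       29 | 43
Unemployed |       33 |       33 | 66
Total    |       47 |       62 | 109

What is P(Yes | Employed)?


P(Yes | Employed) = 14/(14+29) = 14/43

P(Yes|Employed) = 14/43 ≈ 32.56%


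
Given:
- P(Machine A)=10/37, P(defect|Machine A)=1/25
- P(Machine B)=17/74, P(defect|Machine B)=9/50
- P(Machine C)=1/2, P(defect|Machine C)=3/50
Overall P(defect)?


P(B) = Σ P(B|Aᵢ)×P(Aᵢ)
  1/25×10/37 = 2/185
  9/50×17/74 = 153/3700
  3/50×1/2 = 3/100
Sum = 76/925

P(defect) = 76/925 ≈ 8.22%


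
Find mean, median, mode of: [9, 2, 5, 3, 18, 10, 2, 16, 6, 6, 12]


Sorted: [2, 2, 3, 5, 6, 6, 9, 10, 12, 16, 18]
Mean = 89/11
Median = 6
Freq: {9: 1, 2: 2, 5: 1, 3: 1, 18: 1, 10: 1, 16: 1, 6: 2, 12: 1}
Mode: [2, 6]

Mean=89/11, Median=6, Mode=[2, 6]


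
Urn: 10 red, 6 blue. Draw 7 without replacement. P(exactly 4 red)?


Hypergeometric: C(10,4)×C(6,3)/C(16,7)
= 210×20/11440 = 105/286

P(X=4) = 105/286 ≈ 36.71%


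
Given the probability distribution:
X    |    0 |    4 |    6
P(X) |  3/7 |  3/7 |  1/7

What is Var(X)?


E[X] = 18/7
E[X²] = 12
Var(X) = E[X²] - (E[X])² = 12 - 324/49 = 264/49

Var(X) = 264/49 ≈ 5.3878


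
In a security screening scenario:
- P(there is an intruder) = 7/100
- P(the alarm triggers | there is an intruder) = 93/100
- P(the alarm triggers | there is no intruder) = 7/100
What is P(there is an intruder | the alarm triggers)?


Using Bayes' theorem:
P(A|B) = P(B|A)·P(A) / P(B)

P(the alarm triggers) = 93/100 × 7/100 + 7/100 × 93/100
= 651/10000 + 651/10000 = 651/5000

P(there is an intruder|the alarm triggers) = (651/10000) / (651/5000) = 1/2

P(there is an intruder|the alarm triggers) = 1/2 ≈ 50.00%


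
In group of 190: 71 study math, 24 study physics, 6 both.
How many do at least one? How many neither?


|A∪B| = 71+24-6 = 89
Neither = 190-89 = 101

At least one: 89; Neither: 101


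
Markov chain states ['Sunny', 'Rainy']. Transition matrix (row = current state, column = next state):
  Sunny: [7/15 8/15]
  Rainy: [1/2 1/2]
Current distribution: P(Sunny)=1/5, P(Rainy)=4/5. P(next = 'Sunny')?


P(next=Sunny) = Σᵢ P(now=i)×P(i→Sunny)
= 1/5×7/15 + 4/5×1/2
= 7/75 + 2/5 = 37/75

P = 37/75 ≈ 0.4933


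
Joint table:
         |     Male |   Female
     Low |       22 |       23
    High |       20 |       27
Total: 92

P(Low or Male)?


P(Low∨Male) = P(Low) + P(Male) - P(Low∧Male)
= (45 + 42 - 22)/92 = 65/92

P = 65/92 ≈ 70.65%


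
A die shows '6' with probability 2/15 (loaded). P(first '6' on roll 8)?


Geometric: P(X=8) = (1-p)^(k-1)×p = (13/15)^7×2/15 = 125497034/2562890625

P(X=8) = 125497034/2562890625 ≈ 4.90%


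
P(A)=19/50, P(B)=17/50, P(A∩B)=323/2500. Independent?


P(A)×P(B) = 323/2500
P(A∩B) = 323/2500
Equal ✓ → Independent

Yes, independent


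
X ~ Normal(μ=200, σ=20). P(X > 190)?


z = (190-200)/20 = -0.5
P(X > 190) = 1 - P(Z ≤ -0.5) = 1 - 0.3085 = 0.6915

P(X > 190) ≈ 0.6915
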